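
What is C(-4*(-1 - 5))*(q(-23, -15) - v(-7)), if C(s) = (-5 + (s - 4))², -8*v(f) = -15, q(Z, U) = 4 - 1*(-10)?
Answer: 21825/8 ≈ 2728.1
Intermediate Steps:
q(Z, U) = 14 (q(Z, U) = 4 + 10 = 14)
v(f) = 15/8 (v(f) = -⅛*(-15) = 15/8)
C(s) = (-9 + s)² (C(s) = (-5 + (-4 + s))² = (-9 + s)²)
C(-4*(-1 - 5))*(q(-23, -15) - v(-7)) = (-9 - 4*(-1 - 5))²*(14 - 1*15/8) = (-9 - 4*(-6))²*(14 - 15/8) = (-9 + 24)²*(97/8) = 15²*(97/8) = 225*(97/8) = 21825/8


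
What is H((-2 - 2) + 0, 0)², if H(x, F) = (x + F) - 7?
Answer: 121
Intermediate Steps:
H(x, F) = -7 + F + x (H(x, F) = (F + x) - 7 = -7 + F + x)
H((-2 - 2) + 0, 0)² = (-7 + 0 + ((-2 - 2) + 0))² = (-7 + 0 + (-4 + 0))² = (-7 + 0 - 4)² = (-11)² = 121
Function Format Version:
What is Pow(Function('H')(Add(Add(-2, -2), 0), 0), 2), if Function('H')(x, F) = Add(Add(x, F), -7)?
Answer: 121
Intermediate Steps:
Function('H')(x, F) = Add(-7, F, x) (Function('H')(x, F) = Add(Add(F, x), -7) = Add(-7, F, x))
Pow(Function('H')(Add(Add(-2, -2), 0), 0), 2) = Pow(Add(-7, 0, Add(Add(-2, -2), 0)), 2) = Pow(Add(-7, 0, Add(-4, 0)), 2) = Pow(Add(-7, 0, -4), 2) = Pow(-11, 2) = 121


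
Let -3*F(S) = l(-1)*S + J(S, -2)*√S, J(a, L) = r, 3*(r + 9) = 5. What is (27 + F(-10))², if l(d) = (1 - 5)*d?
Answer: 126929/81 + 5324*I*√10/27 ≈ 1567.0 + 623.55*I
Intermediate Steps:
r = -22/3 (r = -9 + (⅓)*5 = -9 + 5/3 = -22/3 ≈ -7.3333)
J(a, L) = -22/3
l(d) = -4*d
F(S) = -4*S/3 + 22*√S/9 (F(S) = -((-4*(-1))*S - 22*√S/3)/3 = -(4*S - 22*√S/3)/3 = -4*S/3 + 22*√S/9)
(27 + F(-10))² = (27 + (-4/3*(-10) + 22*√(-10)/9))² = (27 + (40/3 + 22*(I*√10)/9))² = (27 + (40/3 + 22*I*√10/9))² = (121/3 + 22*I*√10/9)²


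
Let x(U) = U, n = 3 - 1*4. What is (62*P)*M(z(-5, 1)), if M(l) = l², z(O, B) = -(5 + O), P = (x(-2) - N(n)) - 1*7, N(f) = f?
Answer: 0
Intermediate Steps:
n = -1 (n = 3 - 4 = -1)
P = -8 (P = (-2 - 1*(-1)) - 1*7 = (-2 + 1) - 7 = -1 - 7 = -8)
z(O, B) = -5 - O
(62*P)*M(z(-5, 1)) = (62*(-8))*(-5 - 1*(-5))² = -496*(-5 + 5)² = -496*0² = -496*0 = 0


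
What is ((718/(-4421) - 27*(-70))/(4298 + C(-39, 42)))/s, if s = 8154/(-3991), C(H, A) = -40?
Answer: -8336173313/38373983793 ≈ -0.21724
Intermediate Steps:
s = -8154/3991 (s = 8154*(-1/3991) = -8154/3991 ≈ -2.0431)
((718/(-4421) - 27*(-70))/(4298 + C(-39, 42)))/s = ((718/(-4421) - 27*(-70))/(4298 - 40))/(-8154/3991) = ((718*(-1/4421) + 1890)/4258)*(-3991/8154) = ((-718/4421 + 1890)*(1/4258))*(-3991/8154) = ((8354972/4421)*(1/4258))*(-3991/8154) = (4177486/9412309)*(-3991/8154) = -8336173313/38373983793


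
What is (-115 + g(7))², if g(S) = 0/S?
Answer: 13225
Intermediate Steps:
g(S) = 0
(-115 + g(7))² = (-115 + 0)² = (-115)² = 13225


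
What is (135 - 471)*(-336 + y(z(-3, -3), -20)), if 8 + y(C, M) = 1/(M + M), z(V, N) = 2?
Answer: 577962/5 ≈ 1.1559e+5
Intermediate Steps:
y(C, M) = -8 + 1/(2*M) (y(C, M) = -8 + 1/(M + M) = -8 + 1/(2*M))
(135 - 471)*(-336 + y(z(-3, -3), -20)) = (135 - 471)*(-336 + (-8 + (1/2)/(-20))) = -336*(-336 + (-8 + (1/2)*(-1/20))) = -336*(-336 + (-8 - 1/40)) = -336*(-336 - 321/40) = -336*(-13761/40) = 577962/5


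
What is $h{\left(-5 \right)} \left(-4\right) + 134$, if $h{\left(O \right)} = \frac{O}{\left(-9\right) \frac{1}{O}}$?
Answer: $\frac{1306}{9} \approx 145.11$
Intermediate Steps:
$h{\left(O \right)} = - \frac{O^{2}}{9}$ ($h{\left(O \right)} = O \left(- \frac{O}{9}\right) = - \frac{O^{2}}{9}$)
$h{\left(-5 \right)} \left(-4\right) + 134 = - \frac{\left(-5\right)^{2}}{9} \left(-4\right) + 134 = \left(- \frac{1}{9}\right) 25 \left(-4\right) + 134 = \left(- \frac{25}{9}\right) \left(-4\right) + 134 = \frac{100}{9} + 134 = \frac{1306}{9}$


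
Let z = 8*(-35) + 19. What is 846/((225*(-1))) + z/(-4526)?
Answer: -418919/113150 ≈ -3.7023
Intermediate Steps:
z = -261 (z = -280 + 19 = -261)
846/((225*(-1))) + z/(-4526) = 846/((225*(-1))) - 261/(-4526) = 846/(-225) - 261*(-1/4526) = 846*(-1/225) + 261/4526 = -94/25 + 261/4526 = -418919/113150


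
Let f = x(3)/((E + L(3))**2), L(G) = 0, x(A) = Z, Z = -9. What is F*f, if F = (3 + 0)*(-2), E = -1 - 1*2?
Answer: 6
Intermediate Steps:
x(A) = -9
E = -3 (E = -1 - 2 = -3)
F = -6 (F = 3*(-2) = -6)
f = -1 (f = -9/(-3 + 0)**2 = -9/((-3)**2) = -9/9 = -9*1/9 = -1)
F*f = -6*(-1) = 6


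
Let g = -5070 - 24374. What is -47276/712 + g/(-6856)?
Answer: -4736877/76273 ≈ -62.104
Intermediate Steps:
g = -29444
-47276/712 + g/(-6856) = -47276/712 - 29444/(-6856) = -47276*1/712 - 29444*(-1/6856) = -11819/178 + 7361/1714 = -4736877/76273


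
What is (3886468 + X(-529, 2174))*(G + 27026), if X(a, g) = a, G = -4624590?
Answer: -17865853252596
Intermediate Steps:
(3886468 + X(-529, 2174))*(G + 27026) = (3886468 - 529)*(-4624590 + 27026) = 3885939*(-4597564) = -17865853252596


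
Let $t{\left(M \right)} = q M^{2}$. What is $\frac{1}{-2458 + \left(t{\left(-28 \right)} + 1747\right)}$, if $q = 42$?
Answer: $\frac{1}{32217} \approx 3.104 \cdot 10^{-5}$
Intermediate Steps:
$t{\left(M \right)} = 42 M^{2}$
$\frac{1}{-2458 + \left(t{\left(-28 \right)} + 1747\right)} = \frac{1}{-2458 + \left(42 \left(-28\right)^{2} + 1747\right)} = \frac{1}{-2458 + \left(42 \cdot 784 + 1747\right)} = \frac{1}{-2458 + \left(32928 + 1747\right)} = \frac{1}{-2458 + 34675} = \frac{1}{32217}$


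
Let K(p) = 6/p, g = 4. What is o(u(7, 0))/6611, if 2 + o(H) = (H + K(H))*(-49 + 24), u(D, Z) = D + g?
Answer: -3197/72721 ≈ -0.043963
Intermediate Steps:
u(D, Z) = 4 + D (u(D, Z) = D + 4 = 4 + D)
o(H) = -2 - 150/H - 25*H (o(H) = -2 + (H + 6/H)*(-49 + 24) = -2 + (H + 6/H)*(-25) = -2 + (-150/H - 25*H) = -2 - 150/H - 25*H)
o(u(7, 0))/6611 = (-2 - 150/(4 + 7) - 25*(4 + 7))/6611 = (-2 - 150/11 - 25*11)*(1/6611) = (-2 - 150*1/11 - 275)*(1/6611) = (-2 - 150/11 - 275)*(1/6611) = -3197/11*1/6611 = -3197/72721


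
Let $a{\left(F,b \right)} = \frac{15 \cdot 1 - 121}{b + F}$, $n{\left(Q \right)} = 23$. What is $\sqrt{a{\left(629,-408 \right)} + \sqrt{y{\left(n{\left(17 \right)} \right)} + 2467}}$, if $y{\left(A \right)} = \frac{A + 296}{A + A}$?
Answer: $\frac{\sqrt{-49569416 + 2246686 \sqrt{5234846}}}{10166} \approx 7.0185$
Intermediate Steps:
$a{\left(F,b \right)} = - \frac{106}{F + b}$ ($a{\left(F,b \right)} = \frac{15 - 121}{F + b} = - \frac{106}{F + b}$)
$y{\left(A \right)} = \frac{296 + A}{2 A}$
$\sqrt{a{\left(629,-408 \right)} + \sqrt{y{\left(n{\left(17 \right)} \right)} + 2467}} = \sqrt{- \frac{106}{629 - 408} + \sqrt{\frac{296 + 23}{2 \cdot 23} + 2467}} = \sqrt{- \frac{106}{221} + \sqrt{\frac{1}{2} \cdot \frac{1}{23} \cdot 319 + 2467}} = \sqrt{\left(-106\right) \frac{1}{221} + \sqrt{\frac{319}{46} + 2467}} = \sqrt{- \frac{106}{221} + \sqrt{\frac{113801}{46}}} = \sqrt{- \frac{106}{221} + \frac{\sqrt{5234846}}{46}}$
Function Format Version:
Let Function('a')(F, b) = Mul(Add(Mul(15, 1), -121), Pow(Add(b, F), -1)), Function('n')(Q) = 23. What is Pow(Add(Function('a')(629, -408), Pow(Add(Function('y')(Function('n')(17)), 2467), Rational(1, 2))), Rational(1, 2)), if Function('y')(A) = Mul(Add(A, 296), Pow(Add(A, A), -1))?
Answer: Mul(Rational(1, 10166), Pow(Add(-49569416, Mul(2246686, Pow(5234846, Rational(1, 2)))), Rational(1, 2))) ≈ 7.0185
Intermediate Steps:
Function('a')(F, b) = Mul(-106, Pow(Add(F, b), -1)) (Function('a')(F, b) = Mul(Add(15, -121), Pow(Add(F, b), -1)) = Mul(-106, Pow(Add(F, b), -1)))
Function('y')(A) = Mul(Rational(1, 2), Pow(A, -1), Add(296, A)) (Function('y')(A) = Mul(Add(296, A), Pow(Mul(2, A), -1)) = Mul(Add(296, A), Mul(Rational(1, 2), Pow(A, -1))) = Mul(Rational(1, 2), Pow(A, -1), Add(296, A)))
Pow(Add(Function('a')(629, -408), Pow(Add(Function('y')(Function('n')(17)), 2467), Rational(1, 2))), Rational(1, 2)) = Pow(Add(Mul(-106, Pow(Add(629, -408), -1)), Pow(Add(Mul(Rational(1, 2), Pow(23, -1), Add(296, 23)), 2467), Rational(1, 2))), Rational(1, 2)) = Pow(Add(Mul(-106, Pow(221, -1)), Pow(Add(Mul(Rational(1, 2), Rational(1, 23), 319), 2467), Rational(1, 2))), Rational(1, 2)) = Pow(Add(Mul(-106, Rational(1, 221)), Pow(Add(Rational(319, 46), 2467), Rational(1, 2))), Rational(1, 2)) = Pow(Add(Rational(-106, 221), Pow(Rational(113801, 46), Rational(1, 2))), Rational(1, 2)) = Pow(Add(Rational(-106, 221), Mul(Rational(1, 46), Pow(5234846, Rational(1, 2)))), Rational(1, 2))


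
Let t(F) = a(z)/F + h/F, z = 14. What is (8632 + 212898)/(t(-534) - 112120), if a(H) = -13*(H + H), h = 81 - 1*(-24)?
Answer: -118297020/59871821 ≈ -1.9758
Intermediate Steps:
h = 105 (h = 81 + 24 = 105)
a(H) = -26*H
t(F) = -259/F (t(F) = (-26*14)/F + 105/F = -364/F + 105/F = -259/F)
(8632 + 212898)/(t(-534) - 112120) = (8632 + 212898)/(-259/(-534) - 112120) = 221530/(-259*(-1/534) - 112120) = 221530/(259/534 - 112120) = 221530/(-59871821/534) = 221530*(-534/59871821) = -118297020/59871821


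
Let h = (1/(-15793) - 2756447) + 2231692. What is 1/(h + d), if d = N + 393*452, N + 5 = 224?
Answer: -15793/5478591701 ≈ -2.8827e-6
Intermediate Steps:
N = 219 (N = -5 + 224 = 219)
d = 177855 (d = 219 + 393*452 = 219 + 177636 = 177855)
h = -8287455716/15793 (h = (-1/15793 - 2756447) + 2231692 = -43532567472/15793 + 2231692 = -8287455716/15793 ≈ -5.2476e+5)
1/(h + d) = 1/(-8287455716/15793 + 177855) = 1/(-5478591701/15793) = -15793/5478591701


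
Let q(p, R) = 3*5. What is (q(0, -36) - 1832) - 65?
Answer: -1882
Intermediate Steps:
q(p, R) = 15
(q(0, -36) - 1832) - 65 = (15 - 1832) - 65 = -1817 - 65 = -1882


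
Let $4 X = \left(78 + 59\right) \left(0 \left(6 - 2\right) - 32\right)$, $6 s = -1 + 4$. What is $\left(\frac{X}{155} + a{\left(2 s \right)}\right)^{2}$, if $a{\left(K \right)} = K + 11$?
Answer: $\frac{583696}{24025} \approx 24.295$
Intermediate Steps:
$s = \frac{1}{2}$ ($s = \frac{-1 + 4}{6} = \frac{1}{6} \cdot 3 = \frac{1}{2} \approx 0.5$)
$a{\left(K \right)} = 11 + K$
$X = -1096$ ($X = \frac{\left(78 + 59\right) \left(0 \left(6 - 2\right) - 32\right)}{4} = \frac{137 \left(0 \cdot 4 - 32\right)}{4} = \frac{137 \left(0 - 32\right)}{4} = \frac{137 \left(-32\right)}{4} = \frac{1}{4} \left(-4384\right) = -1096$)
$\left(\frac{X}{155} + a{\left(2 s \right)}\right)^{2} = \left(- \frac{1096}{155} + \left(11 + 2 \cdot \frac{1}{2}\right)\right)^{2} = \left(\left(-1096\right) \frac{1}{155} + \left(11 + 1\right)\right)^{2} = \left(- \frac{1096}{155} + 12\right)^{2} = \left(\frac{764}{155}\right)^{2} = \frac{583696}{24025}$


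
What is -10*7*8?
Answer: -560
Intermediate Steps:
-10*7*8 = -70*8 = -560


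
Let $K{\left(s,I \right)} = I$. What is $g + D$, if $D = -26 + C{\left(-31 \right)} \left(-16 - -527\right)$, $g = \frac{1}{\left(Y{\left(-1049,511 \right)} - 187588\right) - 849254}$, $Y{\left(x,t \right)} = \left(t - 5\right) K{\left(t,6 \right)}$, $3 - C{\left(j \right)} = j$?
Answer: $\frac{17934466487}{1033806} \approx 17348.0$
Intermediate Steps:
$C{\left(j \right)} = 3 - j$
$Y{\left(x,t \right)} = -30 + 6 t$ ($Y{\left(x,t \right)} = \left(t - 5\right) 6 = \left(-5 + t\right) 6 = -30 + 6 t$)
$g = - \frac{1}{1033806}$ ($g = \frac{1}{\left(\left(-30 + 6 \cdot 511\right) - 187588\right) - 849254} = \frac{1}{\left(\left(-30 + 3066\right) - 187588\right) - 849254} = \frac{1}{\left(3036 - 187588\right) - 849254} = \frac{1}{-184552 - 849254} = \frac{1}{-1033806} = - \frac{1}{1033806} \approx -9.673 \cdot 10^{-7}$)
$D = 17348$ ($D = -26 + \left(3 - -31\right) \left(-16 - -527\right) = -26 + \left(3 + 31\right) \left(-16 + 527\right) = -26 + 34 \cdot 511 = -26 + 17374 = 17348$)
$g + D = - \frac{1}{1033806} + 17348 = \frac{17934466487}{1033806}$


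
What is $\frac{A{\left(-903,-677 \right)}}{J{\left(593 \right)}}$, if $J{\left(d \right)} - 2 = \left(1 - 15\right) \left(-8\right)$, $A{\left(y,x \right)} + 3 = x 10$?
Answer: $- \frac{6773}{114} \approx -59.412$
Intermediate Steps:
$A{\left(y,x \right)} = -3 + 10 x$ ($A{\left(y,x \right)} = -3 + x 10 = -3 + 10 x$)
$J{\left(d \right)} = 114$ ($J{\left(d \right)} = 2 + \left(1 - 15\right) \left(-8\right) = 2 - -112 = 2 + 112 = 114$)
$\frac{A{\left(-903,-677 \right)}}{J{\left(593 \right)}} = \frac{-3 + 10 \left(-677\right)}{114} = \left(-3 - 6770\right) \frac{1}{114} = \left(-6773\right) \frac{1}{114} = - \frac{6773}{114}$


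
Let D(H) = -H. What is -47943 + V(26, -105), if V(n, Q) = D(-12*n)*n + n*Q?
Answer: -42561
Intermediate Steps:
V(n, Q) = 12*n**2 + Q*n (V(n, Q) = (-(-12)*n)*n + n*Q = (12*n)*n + Q*n = 12*n**2 + Q*n)
-47943 + V(26, -105) = -47943 + 26*(-105 + 12*26) = -47943 + 26*(-105 + 312) = -47943 + 26*207 = -47943 + 5382 = -42561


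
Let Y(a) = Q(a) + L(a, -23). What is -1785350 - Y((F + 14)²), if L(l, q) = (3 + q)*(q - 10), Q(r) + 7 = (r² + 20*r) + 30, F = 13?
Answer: -2332054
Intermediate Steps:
Q(r) = 23 + r² + 20*r (Q(r) = -7 + ((r² + 20*r) + 30) = -7 + (30 + r² + 20*r) = 23 + r² + 20*r)
L(l, q) = (-10 + q)*(3 + q) (L(l, q) = (3 + q)*(-10 + q) = (-10 + q)*(3 + q))
Y(a) = 683 + a² + 20*a (Y(a) = (23 + a² + 20*a) + (-30 + (-23)² - 7*(-23)) = (23 + a² + 20*a) + (-30 + 529 + 161) = (23 + a² + 20*a) + 660 = 683 + a² + 20*a)
-1785350 - Y((F + 14)²) = -1785350 - (683 + ((13 + 14)²)² + 20*(13 + 14)²) = -1785350 - (683 + (27²)² + 20*27²) = -1785350 - (683 + 729² + 20*729) = -1785350 - (683 + 531441 + 14580) = -1785350 - 1*546704 = -1785350 - 546704 = -2332054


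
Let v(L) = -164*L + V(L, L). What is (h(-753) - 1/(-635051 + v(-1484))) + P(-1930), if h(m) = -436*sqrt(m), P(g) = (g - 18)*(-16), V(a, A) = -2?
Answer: 12207788737/391677 - 436*I*sqrt(753) ≈ 31168.0 - 11964.0*I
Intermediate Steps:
P(g) = 288 - 16*g (P(g) = (-18 + g)*(-16) = 288 - 16*g)
v(L) = -2 - 164*L (v(L) = -164*L - 2 = -2 - 164*L)
(h(-753) - 1/(-635051 + v(-1484))) + P(-1930) = (-436*I*sqrt(753) - 1/(-635051 + (-2 - 164*(-1484)))) + (288 - 16*(-1930)) = (-436*I*sqrt(753) - 1/(-635051 + (-2 + 243376))) + (288 + 30880) = (-436*I*sqrt(753) - 1/(-635051 + 243374)) + 31168 = (-436*I*sqrt(753) - 1/(-391677)) + 31168 = (-436*I*sqrt(753) - 1*(-1/391677)) + 31168 = (-436*I*sqrt(753) + 1/391677) + 31168 = (1/391677 - 436*I*sqrt(753)) + 31168 = 12207788737/391677 - 436*I*sqrt(753)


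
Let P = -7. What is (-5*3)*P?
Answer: 105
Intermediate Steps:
(-5*3)*P = -5*3*(-7) = -15*(-7) = 105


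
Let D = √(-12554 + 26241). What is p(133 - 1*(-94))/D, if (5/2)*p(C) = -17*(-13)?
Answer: 442*√13687/68435 ≈ 0.75561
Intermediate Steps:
p(C) = 442/5 (p(C) = 2*(-17*(-13))/5 = (⅖)*221 = 442/5)
D = √13687 ≈ 116.99
p(133 - 1*(-94))/D = 442/(5*(√13687)) = 442*(√13687/13687)/5 = 442*√13687/68435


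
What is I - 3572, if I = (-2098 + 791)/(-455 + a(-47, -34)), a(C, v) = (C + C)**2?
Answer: -29938239/8381 ≈ -3572.2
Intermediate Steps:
a(C, v) = 4*C**2 (a(C, v) = (2*C)**2 = 4*C**2)
I = -1307/8381 (I = (-2098 + 791)/(-455 + 4*(-47)**2) = -1307/(-455 + 4*2209) = -1307/(-455 + 8836) = -1307/8381 ≈ -0.15595)
I - 3572 = -1307/8381 - 3572 = -29938239/8381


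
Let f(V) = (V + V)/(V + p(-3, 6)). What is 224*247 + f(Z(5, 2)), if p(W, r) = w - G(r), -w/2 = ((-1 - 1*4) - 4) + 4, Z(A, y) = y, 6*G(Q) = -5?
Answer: 4260280/77 ≈ 55328.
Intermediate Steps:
G(Q) = -5/6 (G(Q) = (1/6)*(-5) = -5/6)
w = 10 (w = -2*(((-1 - 1*4) - 4) + 4) = -2*(((-1 - 4) - 4) + 4) = -2*((-5 - 4) + 4) = -2*(-9 + 4) = -2*(-5) = 10)
p(W, r) = 65/6 (p(W, r) = 10 - 1*(-5/6) = 10 + 5/6 = 65/6)
f(V) = 2*V/(65/6 + V) (f(V) = (V + V)/(V + 65/6) = (2*V)/(65/6 + V) = 2*V/(65/6 + V))
224*247 + f(Z(5, 2)) = 224*247 + 12*2/(65 + 6*2) = 55328 + 12*2/(65 + 12) = 55328 + 12*2/77 = 55328 + 12*2*(1/77) = 55328 + 24/77 = 4260280/77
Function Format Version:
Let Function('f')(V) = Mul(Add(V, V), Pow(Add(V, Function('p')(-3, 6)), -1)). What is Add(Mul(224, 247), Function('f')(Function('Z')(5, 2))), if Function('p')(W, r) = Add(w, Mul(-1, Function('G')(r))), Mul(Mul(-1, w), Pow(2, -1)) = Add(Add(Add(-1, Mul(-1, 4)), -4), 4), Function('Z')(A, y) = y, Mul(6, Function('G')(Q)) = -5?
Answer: Rational(4260280, 77) ≈ 55328.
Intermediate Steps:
Function('G')(Q) = Rational(-5, 6) (Function('G')(Q) = Mul(Rational(1, 6), -5) = Rational(-5, 6))
w = 10 (w = Mul(-2, Add(Add(Add(-1, Mul(-1, 4)), -4), 4)) = Mul(-2, Add(Add(Add(-1, -4), -4), 4)) = Mul(-2, Add(Add(-5, -4), 4)) = Mul(-2, Add(-9, 4)) = Mul(-2, -5) = 10)
Function('p')(W, r) = Rational(65, 6) (Function('p')(W, r) = Add(10, Mul(-1, Rational(-5, 6))) = Add(10, Rational(5, 6)) = Rational(65, 6))
Function('f')(V) = Mul(2, V, Pow(Add(Rational(65, 6), V), -1)) (Function('f')(V) = Mul(Add(V, V), Pow(Add(V, Rational(65, 6)), -1)) = Mul(Mul(2, V), Pow(Add(Rational(65, 6), V), -1)) = Mul(2, V, Pow(Add(Rational(65, 6), V), -1)))
Add(Mul(224, 247), Function('f')(Function('Z')(5, 2))) = Add(Mul(224, 247), Mul(12, 2, Pow(Add(65, Mul(6, 2)), -1))) = Add(55328, Mul(12, 2, Pow(Add(65, 12), -1))) = Add(55328, Mul(12, 2, Pow(77, -1))) = Add(55328, Mul(12, 2, Rational(1, 77))) = Add(55328, Rational(24, 77)) = Rational(4260280, 77)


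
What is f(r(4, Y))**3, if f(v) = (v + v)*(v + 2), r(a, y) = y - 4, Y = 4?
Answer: 0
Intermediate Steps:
r(a, y) = -4 + y
f(v) = 2*v*(2 + v) (f(v) = (2*v)*(2 + v) = 2*v*(2 + v))
f(r(4, Y))**3 = (2*(-4 + 4)*(2 + (-4 + 4)))**3 = (2*0*(2 + 0))**3 = (2*0*2)**3 = 0**3 = 0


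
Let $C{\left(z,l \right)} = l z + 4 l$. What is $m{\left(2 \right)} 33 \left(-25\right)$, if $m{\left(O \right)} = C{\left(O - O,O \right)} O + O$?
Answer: $-14850$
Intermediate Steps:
$C{\left(z,l \right)} = 4 l + l z$
$m{\left(O \right)} = O + 4 O^{2}$ ($m{\left(O \right)} = O \left(4 + \left(O - O\right)\right) O + O = O \left(4 + 0\right) O + O = O 4 O + O = 4 O O + O = 4 O^{2} + O = O + 4 O^{2}$)
$m{\left(2 \right)} 33 \left(-25\right) = 2 \left(1 + 4 \cdot 2\right) 33 \left(-25\right) = 2 \left(1 + 8\right) 33 \left(-25\right) = 2 \cdot 9 \cdot 33 \left(-25\right) = 18 \cdot 33 \left(-25\right) = 594 \left(-25\right) = -14850$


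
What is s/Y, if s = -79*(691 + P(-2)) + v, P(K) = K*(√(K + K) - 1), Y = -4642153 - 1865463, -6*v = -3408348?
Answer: -513311/6507616 - 79*I/1626904 ≈ -0.078879 - 4.8558e-5*I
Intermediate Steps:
v = 568058 (v = -⅙*(-3408348) = 568058)
Y = -6507616
P(K) = K*(-1 + √2*√K) (P(K) = K*(√(2*K) - 1) = K*(√2*√K - 1) = K*(-1 + √2*√K))
s = 513311 + 316*I (s = -79*(691 + (-1*(-2) + √2*(-2)^(3/2))) + 568058 = -79*(691 + (2 + √2*(-2*I*√2))) + 568058 = -79*(691 + (2 - 4*I)) + 568058 = -79*(693 - 4*I) + 568058 = (-54747 + 316*I) + 568058 = 513311 + 316*I ≈ 5.1331e+5 + 316.0*I)
s/Y = (513311 + 316*I)/(-6507616) = (513311 + 316*I)*(-1/6507616) = -513311/6507616 - 79*I/1626904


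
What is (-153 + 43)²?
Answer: 12100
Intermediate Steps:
(-153 + 43)² = (-110)² = 12100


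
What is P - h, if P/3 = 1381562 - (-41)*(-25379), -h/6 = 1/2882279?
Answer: 2948770294257/2882279 ≈ 1.0231e+6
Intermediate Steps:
h = -6/2882279 ≈ -2.0817e-6
P = 1023069 (P = 3*(1381562 - (-41)*(-25379)) = 3*(1381562 - 1*1040539) = 3*(1381562 - 1040539) = 3*341023 = 1023069)
P - h = 1023069 - 1*(-6/2882279) = 1023069 + 6/2882279 = 2948770294257/2882279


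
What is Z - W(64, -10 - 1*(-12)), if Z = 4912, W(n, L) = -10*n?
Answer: 5552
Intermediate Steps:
Z - W(64, -10 - 1*(-12)) = 4912 - (-10)*64 = 4912 - 1*(-640) = 4912 + 640 = 5552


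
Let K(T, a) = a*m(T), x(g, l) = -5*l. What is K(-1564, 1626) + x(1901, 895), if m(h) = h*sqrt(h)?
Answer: -4475 - 5086128*I*sqrt(391) ≈ -4475.0 - 1.0057e+8*I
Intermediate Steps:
m(h) = h**(3/2)
K(T, a) = a*T**(3/2)
K(-1564, 1626) + x(1901, 895) = 1626*(-1564)**(3/2) - 5*895 = 1626*(-3128*I*sqrt(391)) - 4475 = -5086128*I*sqrt(391) - 4475 = -4475 - 5086128*I*sqrt(391)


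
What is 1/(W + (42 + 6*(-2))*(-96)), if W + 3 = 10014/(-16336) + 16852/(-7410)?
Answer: -30262440/87333989023 ≈ -0.00034651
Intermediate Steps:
W = -178161823/30262440 (W = -3 + (10014/(-16336) + 16852/(-7410)) = -3 + (10014*(-1/16336) + 16852*(-1/7410)) = -3 + (-5007/8168 - 8426/3705) = -3 - 87374503/30262440 = -178161823/30262440 ≈ -5.8872)
1/(W + (42 + 6*(-2))*(-96)) = 1/(-178161823/30262440 + (42 + 6*(-2))*(-96)) = 1/(-178161823/30262440 + (42 - 12)*(-96)) = 1/(-178161823/30262440 + 30*(-96)) = 1/(-178161823/30262440 - 2880) = 1/(-87333989023/30262440) = -30262440/87333989023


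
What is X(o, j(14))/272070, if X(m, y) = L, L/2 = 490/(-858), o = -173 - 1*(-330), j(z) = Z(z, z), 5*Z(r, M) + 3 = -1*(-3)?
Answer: -49/11671803 ≈ -4.1982e-6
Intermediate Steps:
Z(r, M) = 0 (Z(r, M) = -⅗ + (-1*(-3))/5 = -⅗ + (⅕)*3 = -⅗ + ⅗ = 0)
j(z) = 0
o = 157 (o = -173 + 330 = 157)
L = -490/429 (L = 2*(490/(-858)) = 2*(490*(-1/858)) = 2*(-245/429) = -490/429 ≈ -1.1422)
X(m, y) = -490/429
X(o, j(14))/272070 = -490/429/272070 = -490/429*1/272070 = -49/11671803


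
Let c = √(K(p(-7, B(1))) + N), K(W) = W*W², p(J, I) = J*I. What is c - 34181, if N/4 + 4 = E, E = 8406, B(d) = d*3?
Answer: -34181 + √24347 ≈ -34025.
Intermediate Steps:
B(d) = 3*d
p(J, I) = I*J
K(W) = W³
N = 33608 (N = -16 + 4*8406 = -16 + 33624 = 33608)
c = √24347 (c = √(((3*1)*(-7))³ + 33608) = √((3*(-7))³ + 33608) = √((-21)³ + 33608) = √(-9261 + 33608) = √24347 ≈ 156.04)
c - 34181 = √24347 - 34181 = -34181 + √24347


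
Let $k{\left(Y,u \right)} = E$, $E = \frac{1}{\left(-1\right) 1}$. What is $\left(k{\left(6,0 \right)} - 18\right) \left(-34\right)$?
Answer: $646$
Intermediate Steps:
$E = -1$ ($E = \frac{1}{-1} = -1$)
$k{\left(Y,u \right)} = -1$
$\left(k{\left(6,0 \right)} - 18\right) \left(-34\right) = \left(-1 - 18\right) \left(-34\right) = \left(-19\right) \left(-34\right) = 646$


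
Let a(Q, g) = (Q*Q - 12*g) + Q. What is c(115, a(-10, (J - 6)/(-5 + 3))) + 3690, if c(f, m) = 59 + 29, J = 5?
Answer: 3778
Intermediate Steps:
a(Q, g) = Q + Q**2 - 12*g (a(Q, g) = (Q**2 - 12*g) + Q = Q + Q**2 - 12*g)
c(f, m) = 88
c(115, a(-10, (J - 6)/(-5 + 3))) + 3690 = 88 + 3690 = 3778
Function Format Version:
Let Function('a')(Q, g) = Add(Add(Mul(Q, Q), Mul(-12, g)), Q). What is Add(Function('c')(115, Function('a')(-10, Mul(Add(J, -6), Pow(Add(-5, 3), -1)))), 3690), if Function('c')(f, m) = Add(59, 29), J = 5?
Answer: 3778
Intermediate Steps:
Function('a')(Q, g) = Add(Q, Pow(Q, 2), Mul(-12, g)) (Function('a')(Q, g) = Add(Add(Pow(Q, 2), Mul(-12, g)), Q) = Add(Q, Pow(Q, 2), Mul(-12, g)))
Function('c')(f, m) = 88
Add(Function('c')(115, Function('a')(-10, Mul(Add(J, -6), Pow(Add(-5, 3), -1)))), 3690) = Add(88, 3690) = 3778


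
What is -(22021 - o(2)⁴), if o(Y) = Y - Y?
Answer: -22021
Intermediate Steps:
o(Y) = 0
-(22021 - o(2)⁴) = -(22021 - 1*0⁴) = -(22021 - 1*0) = -(22021 + 0) = -1*22021 = -22021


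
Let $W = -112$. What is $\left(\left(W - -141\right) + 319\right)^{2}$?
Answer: $121104$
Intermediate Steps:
$\left(\left(W - -141\right) + 319\right)^{2} = \left(\left(-112 - -141\right) + 319\right)^{2} = \left(\left(-112 + 141\right) + 319\right)^{2} = \left(29 + 319\right)^{2} = 348^{2} = 121104$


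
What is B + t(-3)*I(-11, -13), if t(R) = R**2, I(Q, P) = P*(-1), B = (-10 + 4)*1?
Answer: 111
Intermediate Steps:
B = -6 (B = -6*1 = -6)
I(Q, P) = -P
B + t(-3)*I(-11, -13) = -6 + (-3)**2*(-1*(-13)) = -6 + 9*13 = -6 + 117 = 111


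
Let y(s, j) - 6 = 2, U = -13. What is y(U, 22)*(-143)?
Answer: -1144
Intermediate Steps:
y(s, j) = 8 (y(s, j) = 6 + 2 = 8)
y(U, 22)*(-143) = 8*(-143) = -1144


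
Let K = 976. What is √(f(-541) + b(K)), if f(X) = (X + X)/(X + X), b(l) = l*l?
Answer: √952577 ≈ 976.00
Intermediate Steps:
b(l) = l²
f(X) = 1 (f(X) = (2*X)/((2*X)) = (2*X)*(1/(2*X)) = 1)
√(f(-541) + b(K)) = √(1 + 976²) = √(1 + 952576) = √952577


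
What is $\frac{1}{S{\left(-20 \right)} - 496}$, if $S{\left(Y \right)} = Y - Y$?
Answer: $- \frac{1}{496} \approx -0.0020161$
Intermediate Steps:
$S{\left(Y \right)} = 0$
$\frac{1}{S{\left(-20 \right)} - 496} = \frac{1}{0 - 496} = \frac{1}{-496} = - \frac{1}{496}$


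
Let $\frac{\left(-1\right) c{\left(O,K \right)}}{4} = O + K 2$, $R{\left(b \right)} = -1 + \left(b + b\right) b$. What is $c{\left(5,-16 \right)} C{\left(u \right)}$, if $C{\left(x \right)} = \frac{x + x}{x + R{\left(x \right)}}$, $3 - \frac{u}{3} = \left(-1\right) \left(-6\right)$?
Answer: $- \frac{243}{19} \approx -12.789$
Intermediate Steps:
$R{\left(b \right)} = -1 + 2 b^{2}$ ($R{\left(b \right)} = -1 + 2 b b = -1 + 2 b^{2}$)
$u = -9$ ($u = 9 - 3 \left(\left(-1\right) \left(-6\right)\right) = 9 - 18 = -9$)
$C{\left(x \right)} = \frac{2 x}{-1 + x + 2 x^{2}}$ ($C{\left(x \right)} = \frac{x + x}{x + \left(-1 + 2 x^{2}\right)} = \frac{2 x}{-1 + x + 2 x^{2}}$)
$c{\left(O,K \right)} = - 8 K - 4 O$ ($c{\left(O,K \right)} = - 4 \left(O + K 2\right) = - 4 \left(O + 2 K\right) = - 8 K - 4 O$)
$c{\left(5,-16 \right)} C{\left(u \right)} = \left(\left(-8\right) \left(-16\right) - 20\right) 2 \left(-9\right) \frac{1}{-1 - 9 + 2 \left(-9\right)^{2}} = \left(128 - 20\right) 2 \left(-9\right) \frac{1}{-1 - 9 + 2 \cdot 81} = 108 \cdot 2 \left(-9\right) \frac{1}{-1 - 9 + 162} = 108 \cdot 2 \left(-9\right) \frac{1}{152} = 108 \left(- \frac{9}{76}\right) = - \frac{243}{19}$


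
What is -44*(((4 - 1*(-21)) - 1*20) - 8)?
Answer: 132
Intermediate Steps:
-44*(((4 - 1*(-21)) - 1*20) - 8) = -44*(((4 + 21) - 20) - 8) = -44*((25 - 20) - 8) = -44*(5 - 8) = -44*(-3) = 132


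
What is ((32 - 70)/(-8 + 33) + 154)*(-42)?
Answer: -160104/25 ≈ -6404.2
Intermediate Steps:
((32 - 70)/(-8 + 33) + 154)*(-42) = (-38/25 + 154)*(-42) = (3812/25)*(-42) = -160104/25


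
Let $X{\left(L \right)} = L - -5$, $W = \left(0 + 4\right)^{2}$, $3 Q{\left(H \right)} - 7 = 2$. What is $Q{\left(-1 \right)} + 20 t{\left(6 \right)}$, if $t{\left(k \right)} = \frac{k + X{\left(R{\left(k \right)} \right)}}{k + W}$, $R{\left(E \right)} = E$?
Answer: $\frac{203}{11} \approx 18.455$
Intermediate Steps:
$Q{\left(H \right)} = 3$ ($Q{\left(H \right)} = \frac{7}{3} + \frac{1}{3} \cdot 2 = \frac{7}{3} + \frac{2}{3} = 3$)
$W = 16$ ($W = 4^{2} = 16$)
$X{\left(L \right)} = 5 + L$ ($X{\left(L \right)} = L + 5 = 5 + L$)
$t{\left(k \right)} = \frac{5 + 2 k}{16 + k}$ ($t{\left(k \right)} = \frac{k + \left(5 + k\right)}{k + 16} = \frac{5 + 2 k}{16 + k}$)
$Q{\left(-1 \right)} + 20 t{\left(6 \right)} = 3 + 20 \frac{5 + 2 \cdot 6}{16 + 6} = 3 + 20 \frac{5 + 12}{22} = 3 + 20 \cdot \frac{1}{22} \cdot 17 = 3 + 20 \cdot \frac{17}{22} = 3 + \frac{170}{11} = \frac{203}{11}$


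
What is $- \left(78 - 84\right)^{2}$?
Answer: $-36$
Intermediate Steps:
$- \left(78 - 84\right)^{2} = - \left(-6\right)^{2} = \left(-1\right) 36 = -36$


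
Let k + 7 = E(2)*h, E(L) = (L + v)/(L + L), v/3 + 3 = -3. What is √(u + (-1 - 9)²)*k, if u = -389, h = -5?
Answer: 221*I ≈ 221.0*I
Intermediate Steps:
v = -18 (v = -9 + 3*(-3) = -9 - 9 = -18)
E(L) = (-18 + L)/(2*L) (E(L) = (L - 18)/(L + L) = (-18 + L)/((2*L)) = (-18 + L)*(1/(2*L)) = (-18 + L)/(2*L))
k = 13 (k = -7 + ((½)*(-18 + 2)/2)*(-5) = -7 + ((½)*(½)*(-16))*(-5) = -7 - 4*(-5) = -7 + 20 = 13)
√(u + (-1 - 9)²)*k = √(-389 + (-1 - 9)²)*13 = √(-389 + (-10)²)*13 = √(-389 + 100)*13 = √(-289)*13 = (17*I)*13 = 221*I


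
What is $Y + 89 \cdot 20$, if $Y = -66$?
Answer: $1714$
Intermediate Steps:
$Y + 89 \cdot 20 = -66 + 89 \cdot 20 = -66 + 1780 = 1714$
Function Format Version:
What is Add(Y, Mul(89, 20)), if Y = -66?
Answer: 1714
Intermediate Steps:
Add(Y, Mul(89, 20)) = Add(-66, Mul(89, 20)) = Add(-66, 1780) = 1714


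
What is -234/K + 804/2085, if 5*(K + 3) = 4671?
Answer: 72443/539320 ≈ 0.13432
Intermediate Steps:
K = 4656/5 (K = -3 + (1/5)*4671 = -3 + 4671/5 = 4656/5 ≈ 931.20)
-234/K + 804/2085 = -234/4656/5 + 804/2085 = -234*5/4656 + 804*(1/2085) = -195/776 + 268/695 = 72443/539320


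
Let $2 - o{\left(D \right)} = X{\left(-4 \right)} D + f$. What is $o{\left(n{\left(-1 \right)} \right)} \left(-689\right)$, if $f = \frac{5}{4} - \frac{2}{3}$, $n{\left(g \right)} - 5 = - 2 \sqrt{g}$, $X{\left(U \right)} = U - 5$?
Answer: $- \frac{383773}{12} + 12402 i \approx -31981.0 + 12402.0 i$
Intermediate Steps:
$X{\left(U \right)} = -5 + U$
$n{\left(g \right)} = 5 - 2 \sqrt{g}$
$f = \frac{7}{12}$ ($f = 5 \cdot \frac{1}{4} - \frac{2}{3} = \frac{5}{4} - \frac{2}{3} = \frac{7}{12} \approx 0.58333$)
$o{\left(D \right)} = \frac{17}{12} + 9 D$ ($o{\left(D \right)} = 2 - \left(\left(-5 - 4\right) D + \frac{7}{12}\right) = 2 - \left(- 9 D + \frac{7}{12}\right) = 2 - \left(\frac{7}{12} - 9 D\right) = 2 + \left(- \frac{7}{12} + 9 D\right) = \frac{17}{12} + 9 D$)
$o{\left(n{\left(-1 \right)} \right)} \left(-689\right) = \left(\frac{17}{12} + 9 \left(5 - 2 \sqrt{-1}\right)\right) \left(-689\right) = \left(\frac{17}{12} + 9 \left(5 - 2 i\right)\right) \left(-689\right) = \left(\frac{17}{12} + \left(45 - 18 i\right)\right) \left(-689\right) = \left(\frac{557}{12} - 18 i\right) \left(-689\right) = - \frac{383773}{12} + 12402 i$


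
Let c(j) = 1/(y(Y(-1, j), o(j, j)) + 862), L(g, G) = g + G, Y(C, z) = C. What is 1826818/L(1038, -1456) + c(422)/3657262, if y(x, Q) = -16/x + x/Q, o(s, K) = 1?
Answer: -2929685174940357/670350523766 ≈ -4370.4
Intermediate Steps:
L(g, G) = G + g
c(j) = 1/877 (c(j) = 1/((-16/(-1) - 1/1) + 862) = 1/((-16*(-1) - 1*1) + 862) = 1/((16 - 1) + 862) = 1/(15 + 862) = 1/877)
1826818/L(1038, -1456) + c(422)/3657262 = 1826818/(-1456 + 1038) + (1/877)/3657262 = 1826818/(-418) + (1/877)*(1/3657262) = 1826818*(-1/418) + 1/3207418774 = -913409/209 + 1/3207418774 = -2929685174940357/670350523766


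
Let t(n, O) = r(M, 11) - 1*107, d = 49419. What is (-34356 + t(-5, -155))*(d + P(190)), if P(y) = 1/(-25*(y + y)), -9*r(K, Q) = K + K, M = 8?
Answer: -145624869621317/85500 ≈ -1.7032e+9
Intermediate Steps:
r(K, Q) = -2*K/9 (r(K, Q) = -(K + K)/9 = -2*K/9)
P(y) = -1/(50*y) (P(y) = 1/(-50*y) = -1/(50*y))
t(n, O) = -979/9 (t(n, O) = -2/9*8 - 1*107 = -16/9 - 107 = -979/9)
(-34356 + t(-5, -155))*(d + P(190)) = (-34356 - 979/9)*(49419 - 1/50/190) = -310183*(49419 - 1/50*1/190)/9 = -310183*(49419 - 1/9500)/9 = -310183/9*469480499/9500 = -145624869621317/85500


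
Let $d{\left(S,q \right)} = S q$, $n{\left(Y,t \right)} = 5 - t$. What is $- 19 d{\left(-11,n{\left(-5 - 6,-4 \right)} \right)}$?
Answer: $1881$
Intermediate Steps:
$- 19 d{\left(-11,n{\left(-5 - 6,-4 \right)} \right)} = - 19 \left(- 11 \left(5 - -4\right)\right) = - 19 \left(- 11 \left(5 + 4\right)\right) = - 19 \left(\left(-11\right) 9\right) = \left(-19\right) \left(-99\right) = 1881$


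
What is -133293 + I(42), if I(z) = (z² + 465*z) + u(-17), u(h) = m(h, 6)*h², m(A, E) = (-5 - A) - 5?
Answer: -109976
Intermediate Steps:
m(A, E) = -10 - A
u(h) = h²*(-10 - h) (u(h) = (-10 - h)*h² = h²*(-10 - h))
I(z) = 2023 + z² + 465*z (I(z) = (z² + 465*z) + (-17)²*(-10 - 1*(-17)) = (z² + 465*z) + 289*(-10 + 17) = (z² + 465*z) + 289*7 = (z² + 465*z) + 2023 = 2023 + z² + 465*z)
-133293 + I(42) = -133293 + (2023 + 42² + 465*42) = -133293 + (2023 + 1764 + 19530) = -133293 + 23317 = -109976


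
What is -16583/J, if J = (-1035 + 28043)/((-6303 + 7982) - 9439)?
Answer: 8042755/1688 ≈ 4764.7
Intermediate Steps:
J = -1688/485 (J = 27008/(1679 - 9439) = 27008/(-7760) = 27008*(-1/7760) = -1688/485 ≈ -3.4804)
-16583/J = -16583/(-1688/485) = -16583*(-485)/1688 = -1*(-8042755/1688) = 8042755/1688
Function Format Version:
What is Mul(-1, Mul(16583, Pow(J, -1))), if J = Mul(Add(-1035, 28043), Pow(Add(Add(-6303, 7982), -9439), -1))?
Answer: Rational(8042755, 1688) ≈ 4764.7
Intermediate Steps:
J = Rational(-1688, 485) (J = Mul(27008, Pow(Add(1679, -9439), -1)) = Mul(27008, Pow(-7760, -1)) = Mul(27008, Rational(-1, 7760)) = Rational(-1688, 485) ≈ -3.4804)
Mul(-1, Mul(16583, Pow(J, -1))) = Mul(-1, Mul(16583, Pow(Rational(-1688, 485), -1))) = Mul(-1, Mul(16583, Rational(-485, 1688))) = Mul(-1, Rational(-8042755, 1688)) = Rational(8042755, 1688)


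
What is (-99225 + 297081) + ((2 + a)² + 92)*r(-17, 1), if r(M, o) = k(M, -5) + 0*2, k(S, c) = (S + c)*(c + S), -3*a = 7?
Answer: 2181940/9 ≈ 2.4244e+5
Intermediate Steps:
a = -7/3 (a = -⅓*7 = -7/3 ≈ -2.3333)
k(S, c) = (S + c)² (k(S, c) = (S + c)*(S + c) = (S + c)²)
r(M, o) = (-5 + M)² (r(M, o) = (M - 5)² + 0*2 = (-5 + M)² + 0 = (-5 + M)²)
(-99225 + 297081) + ((2 + a)² + 92)*r(-17, 1) = (-99225 + 297081) + ((2 - 7/3)² + 92)*(-5 - 17)² = 197856 + ((-⅓)² + 92)*(-22)² = 197856 + (⅑ + 92)*484 = 197856 + (829/9)*484 = 197856 + 401236/9 = 2181940/9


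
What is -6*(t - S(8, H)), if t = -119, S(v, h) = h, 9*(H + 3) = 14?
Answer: 2116/3 ≈ 705.33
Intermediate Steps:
H = -13/9 (H = -3 + (1/9)*14 = -3 + 14/9 = -13/9 ≈ -1.4444)
-6*(t - S(8, H)) = -6*(-119 - 1*(-13/9)) = -6*(-119 + 13/9) = -6*(-1058/9) = 2116/3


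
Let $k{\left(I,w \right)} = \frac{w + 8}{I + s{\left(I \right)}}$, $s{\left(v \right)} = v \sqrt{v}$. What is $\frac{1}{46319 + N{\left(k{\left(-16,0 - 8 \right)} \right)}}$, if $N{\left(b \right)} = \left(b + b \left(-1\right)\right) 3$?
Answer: $\frac{1}{46319} \approx 2.1589 \cdot 10^{-5}$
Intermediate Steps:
$s{\left(v \right)} = v^{\frac{3}{2}}$
$k{\left(I,w \right)} = \frac{8 + w}{I + I^{\frac{3}{2}}}$ ($k{\left(I,w \right)} = \frac{w + 8}{I + I^{\frac{3}{2}}} = \frac{8 + w}{I + I^{\frac{3}{2}}}$)
$N{\left(b \right)} = 0$ ($N{\left(b \right)} = \left(b - b\right) 3 = 0 \cdot 3 = 0$)
$\frac{1}{46319 + N{\left(k{\left(-16,0 - 8 \right)} \right)}} = \frac{1}{46319 + 0} = \frac{1}{46319}$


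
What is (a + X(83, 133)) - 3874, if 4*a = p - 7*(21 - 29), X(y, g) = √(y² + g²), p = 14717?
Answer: -723/4 + √24578 ≈ -23.976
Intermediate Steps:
X(y, g) = √(g² + y²)
a = 14773/4 (a = (14717 - 7*(21 - 29))/4 = (14717 - 7*(-8))/4 = (14717 - 1*(-56))/4 = (14717 + 56)/4 = (¼)*14773 = 14773/4 ≈ 3693.3)
(a + X(83, 133)) - 3874 = (14773/4 + √(133² + 83²)) - 3874 = (14773/4 + √(17689 + 6889)) - 3874 = (14773/4 + √24578) - 3874 = -723/4 + √24578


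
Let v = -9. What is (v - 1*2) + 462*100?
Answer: 46189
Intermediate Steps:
(v - 1*2) + 462*100 = (-9 - 1*2) + 462*100 = (-9 - 2) + 46200 = -11 + 46200 = 46189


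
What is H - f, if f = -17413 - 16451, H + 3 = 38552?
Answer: 72413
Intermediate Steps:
H = 38549 (H = -3 + 38552 = 38549)
f = -33864
H - f = 38549 - 1*(-33864) = 38549 + 33864 = 72413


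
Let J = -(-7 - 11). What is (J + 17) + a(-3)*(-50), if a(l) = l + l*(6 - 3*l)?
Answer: 2435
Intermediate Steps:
J = 18 (J = -1*(-18) = 18)
(J + 17) + a(-3)*(-50) = (18 + 17) - 3*(7 - 3*(-3))*(-50) = 35 - 3*(7 + 9)*(-50) = 35 - 3*16*(-50) = 35 - 48*(-50) = 35 + 2400 = 2435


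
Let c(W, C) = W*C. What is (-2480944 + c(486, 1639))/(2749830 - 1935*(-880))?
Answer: -168439/445263 ≈ -0.37829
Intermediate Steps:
c(W, C) = C*W
(-2480944 + c(486, 1639))/(2749830 - 1935*(-880)) = (-2480944 + 1639*486)/(2749830 - 1935*(-880)) = (-2480944 + 796554)/(2749830 + 1702800) = -1684390/4452630 = -1684390*1/4452630 = -168439/445263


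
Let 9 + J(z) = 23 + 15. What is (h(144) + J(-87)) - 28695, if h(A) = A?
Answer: -28522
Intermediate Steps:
J(z) = 29 (J(z) = -9 + (23 + 15) = -9 + 38 = 29)
(h(144) + J(-87)) - 28695 = (144 + 29) - 28695 = 173 - 28695 = -28522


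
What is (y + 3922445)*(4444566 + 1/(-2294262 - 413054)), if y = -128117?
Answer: 11414139838905845610/676829 ≈ 1.6864e+13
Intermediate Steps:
(y + 3922445)*(4444566 + 1/(-2294262 - 413054)) = (-128117 + 3922445)*(4444566 + 1/(-2294262 - 413054)) = 3794328*(4444566 + 1/(-2707316)) = 3794328*(4444566 - 1/2707316) = 3794328*(12032844644855/2707316) = 11414139838905845610/676829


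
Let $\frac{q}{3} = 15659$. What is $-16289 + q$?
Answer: $30688$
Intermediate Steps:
$q = 46977$ ($q = 3 \cdot 15659 = 46977$)
$-16289 + q = -16289 + 46977 = 30688$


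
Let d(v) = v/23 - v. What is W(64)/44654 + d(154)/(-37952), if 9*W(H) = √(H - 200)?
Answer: 847/218224 + I*√34/200943 ≈ 0.0038813 + 2.9018e-5*I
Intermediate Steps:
d(v) = -22*v/23 (d(v) = v*(1/23) - v = v/23 - v = -22*v/23)
W(H) = √(-200 + H)/9 (W(H) = √(H - 200)/9 = √(-200 + H)/9)
W(64)/44654 + d(154)/(-37952) = (√(-200 + 64)/9)/44654 - 22/23*154/(-37952) = (√(-136)/9)*(1/44654) - 3388/23*(-1/37952) = ((2*I*√34)/9)*(1/44654) + 847/218224 = (2*I*√34/9)*(1/44654) + 847/218224 = I*√34/200943 + 847/218224 = 847/218224 + I*√34/200943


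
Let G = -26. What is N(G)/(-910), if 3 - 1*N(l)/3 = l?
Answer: -87/910 ≈ -0.095604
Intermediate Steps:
N(l) = 9 - 3*l
N(G)/(-910) = (9 - 3*(-26))/(-910) = (9 + 78)*(-1/910) = 87*(-1/910) = -87/910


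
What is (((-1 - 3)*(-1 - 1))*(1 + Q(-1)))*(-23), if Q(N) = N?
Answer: 0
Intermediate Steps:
(((-1 - 3)*(-1 - 1))*(1 + Q(-1)))*(-23) = (((-1 - 3)*(-1 - 1))*(1 - 1))*(-23) = (-4*(-2)*0)*(-23) = (8*0)*(-23) = 0*(-23) = 0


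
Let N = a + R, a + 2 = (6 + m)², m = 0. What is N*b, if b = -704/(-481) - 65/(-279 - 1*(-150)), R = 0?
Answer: 4150754/62049 ≈ 66.895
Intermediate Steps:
a = 34 (a = -2 + (6 + 0)² = -2 + 6² = -2 + 36 = 34)
b = 122081/62049 (b = -704*(-1/481) - 65/(-279 + 150) = 704/481 - 65/(-129) = 704/481 - 65*(-1/129) = 704/481 + 65/129 = 122081/62049 ≈ 1.9675)
N = 34 (N = 34 + 0 = 34)
N*b = 34*(122081/62049) = 4150754/62049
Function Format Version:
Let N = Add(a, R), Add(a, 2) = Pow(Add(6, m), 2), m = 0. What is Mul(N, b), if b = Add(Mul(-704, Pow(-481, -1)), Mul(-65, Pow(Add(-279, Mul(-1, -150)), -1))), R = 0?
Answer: Rational(4150754, 62049) ≈ 66.895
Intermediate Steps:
a = 34 (a = Add(-2, Pow(Add(6, 0), 2)) = Add(-2, Pow(6, 2)) = Add(-2, 36) = 34)
b = Rational(122081, 62049) (b = Add(Mul(-704, Rational(-1, 481)), Mul(-65, Pow(Add(-279, 150), -1))) = Add(Rational(704, 481), Mul(-65, Pow(-129, -1))) = Add(Rational(704, 481), Mul(-65, Rational(-1, 129))) = Add(Rational(704, 481), Rational(65, 129)) = Rational(122081, 62049) ≈ 1.9675)
N = 34 (N = Add(34, 0) = 34)
Mul(N, b) = Mul(34, Rational(122081, 62049)) = Rational(4150754, 62049)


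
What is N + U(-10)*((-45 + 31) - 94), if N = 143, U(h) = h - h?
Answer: 143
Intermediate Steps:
U(h) = 0
N + U(-10)*((-45 + 31) - 94) = 143 + 0*((-45 + 31) - 94) = 143 + 0*(-14 - 94) = 143 + 0*(-108) = 143 + 0 = 143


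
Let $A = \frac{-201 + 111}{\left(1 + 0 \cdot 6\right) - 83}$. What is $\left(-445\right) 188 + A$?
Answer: $- \frac{3430015}{41} \approx -83659.0$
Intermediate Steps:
$A = \frac{45}{41}$ ($A = - \frac{90}{\left(1 + 0\right) - 83} = - \frac{90}{1 - 83} = - \frac{90}{-82} = \left(-90\right) \left(- \frac{1}{82}\right) = \frac{45}{41} \approx 1.0976$)
$\left(-445\right) 188 + A = \left(-445\right) 188 + \frac{45}{41} = -83660 + \frac{45}{41} = - \frac{3430015}{41}$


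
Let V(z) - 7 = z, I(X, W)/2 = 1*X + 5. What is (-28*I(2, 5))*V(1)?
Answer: -3136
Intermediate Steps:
I(X, W) = 10 + 2*X (I(X, W) = 2*(1*X + 5) = 2*(X + 5) = 2*(5 + X) = 10 + 2*X)
V(z) = 7 + z
(-28*I(2, 5))*V(1) = (-28*(10 + 2*2))*(7 + 1) = -28*(10 + 4)*8 = -28*14*8 = -392*8 = -3136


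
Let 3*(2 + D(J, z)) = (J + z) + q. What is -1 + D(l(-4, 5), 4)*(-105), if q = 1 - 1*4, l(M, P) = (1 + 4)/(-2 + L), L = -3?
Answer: 209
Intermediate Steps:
l(M, P) = -1 (l(M, P) = (1 + 4)/(-2 - 3) = 5/(-5) = 5*(-⅕) = -1)
q = -3 (q = 1 - 4 = -3)
D(J, z) = -3 + J/3 + z/3 (D(J, z) = -2 + ((J + z) - 3)/3 = -2 + (-3 + J + z)/3 = -2 + (-1 + J/3 + z/3) = -3 + J/3 + z/3)
-1 + D(l(-4, 5), 4)*(-105) = -1 + (-3 + (⅓)*(-1) + (⅓)*4)*(-105) = -1 + (-3 - ⅓ + 4/3)*(-105) = -1 - 2*(-105) = -1 + 210 = 209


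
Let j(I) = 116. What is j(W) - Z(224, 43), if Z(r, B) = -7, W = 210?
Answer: 123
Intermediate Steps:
j(W) - Z(224, 43) = 116 - 1*(-7) = 116 + 7 = 123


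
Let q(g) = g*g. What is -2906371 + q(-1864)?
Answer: 568125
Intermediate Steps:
q(g) = g²
-2906371 + q(-1864) = -2906371 + (-1864)² = -2906371 + 3474496 = 568125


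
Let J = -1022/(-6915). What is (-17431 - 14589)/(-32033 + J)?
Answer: 221418300/221507173 ≈ 0.99960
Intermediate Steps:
J = 1022/6915 (J = -1022*(-1/6915) = 1022/6915 ≈ 0.14779)
(-17431 - 14589)/(-32033 + J) = (-17431 - 14589)/(-32033 + 1022/6915) = -32020/(-221507173/6915) = -32020*(-6915/221507173) = 221418300/221507173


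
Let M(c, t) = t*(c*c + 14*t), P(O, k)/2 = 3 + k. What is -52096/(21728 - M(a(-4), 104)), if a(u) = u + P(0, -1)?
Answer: 1628/4053 ≈ 0.40168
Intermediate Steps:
P(O, k) = 6 + 2*k (P(O, k) = 2*(3 + k) = 6 + 2*k)
a(u) = 4 + u (a(u) = u + (6 + 2*(-1)) = u + (6 - 2) = u + 4 = 4 + u)
M(c, t) = t*(c² + 14*t)
-52096/(21728 - M(a(-4), 104)) = -52096/(21728 - 104*((4 - 4)² + 14*104)) = -52096/(21728 - 104*(0² + 1456)) = -52096/(21728 - 104*(0 + 1456)) = -52096/(21728 - 104*1456) = -52096/(21728 - 1*151424) = -52096/(21728 - 151424) = -52096/(-129696) = -52096*(-1/129696) = 1628/4053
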